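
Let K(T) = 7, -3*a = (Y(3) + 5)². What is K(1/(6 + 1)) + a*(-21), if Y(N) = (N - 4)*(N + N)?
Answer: 14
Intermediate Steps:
Y(N) = 2*N*(-4 + N) (Y(N) = (-4 + N)*(2*N) = 2*N*(-4 + N))
a = -⅓ (a = -(2*3*(-4 + 3) + 5)²/3 = -(2*3*(-1) + 5)²/3 = -(-6 + 5)²/3 = -⅓*(-1)² = -⅓*1 = -⅓ ≈ -0.33333)
K(1/(6 + 1)) + a*(-21) = 7 - ⅓*(-21) = 7 + 7 = 14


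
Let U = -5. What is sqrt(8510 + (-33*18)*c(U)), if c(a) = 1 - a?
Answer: sqrt(4946) ≈ 70.328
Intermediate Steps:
sqrt(8510 + (-33*18)*c(U)) = sqrt(8510 + (-33*18)*(1 - 1*(-5))) = sqrt(8510 - 594*(1 + 5)) = sqrt(8510 - 594*6) = sqrt(8510 - 3564) = sqrt(4946)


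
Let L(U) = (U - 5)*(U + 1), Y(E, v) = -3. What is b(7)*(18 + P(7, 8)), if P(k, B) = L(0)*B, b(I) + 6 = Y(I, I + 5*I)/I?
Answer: 990/7 ≈ 141.43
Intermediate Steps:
L(U) = (1 + U)*(-5 + U) (L(U) = (-5 + U)*(1 + U) = (1 + U)*(-5 + U))
b(I) = -6 - 3/I
P(k, B) = -5*B (P(k, B) = (-5 + 0² - 4*0)*B = (-5 + 0 + 0)*B = -5*B)
b(7)*(18 + P(7, 8)) = (-6 - 3/7)*(18 - 5*8) = (-6 - 3*⅐)*(18 - 40) = (-6 - 3/7)*(-22) = -45/7*(-22) = 990/7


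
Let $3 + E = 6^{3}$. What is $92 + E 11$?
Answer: $2435$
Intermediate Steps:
$E = 213$ ($E = -3 + 6^{3} = -3 + 216 = 213$)
$92 + E 11 = 92 + 213 \cdot 11 = 92 + 2343 = 2435$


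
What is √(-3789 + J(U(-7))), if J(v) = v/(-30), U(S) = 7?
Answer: I*√3410310/30 ≈ 61.557*I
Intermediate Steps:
J(v) = -v/30 (J(v) = v*(-1/30) = -v/30)
√(-3789 + J(U(-7))) = √(-3789 - 1/30*7) = √(-3789 - 7/30) = √(-113677/30) = I*√3410310/30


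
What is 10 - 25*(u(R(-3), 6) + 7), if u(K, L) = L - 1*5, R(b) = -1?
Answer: -190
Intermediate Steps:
u(K, L) = -5 + L (u(K, L) = L - 5 = -5 + L)
10 - 25*(u(R(-3), 6) + 7) = 10 - 25*((-5 + 6) + 7) = 10 - 25*(1 + 7) = 10 - 25*8 = 10 - 200 = -190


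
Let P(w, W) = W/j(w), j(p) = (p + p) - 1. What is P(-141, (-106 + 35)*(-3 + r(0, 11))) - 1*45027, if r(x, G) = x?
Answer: -12742854/283 ≈ -45028.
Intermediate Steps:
j(p) = -1 + 2*p (j(p) = 2*p - 1 = -1 + 2*p)
P(w, W) = W/(-1 + 2*w)
P(-141, (-106 + 35)*(-3 + r(0, 11))) - 1*45027 = ((-106 + 35)*(-3 + 0))/(-1 + 2*(-141)) - 1*45027 = (-71*(-3))/(-1 - 282) - 45027 = 213/(-283) - 45027 = 213*(-1/283) - 45027 = -213/283 - 45027 = -12742854/283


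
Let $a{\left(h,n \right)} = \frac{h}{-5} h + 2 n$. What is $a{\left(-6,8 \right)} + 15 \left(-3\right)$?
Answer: $- \frac{181}{5} \approx -36.2$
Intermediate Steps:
$a{\left(h,n \right)} = 2 n - \frac{h^{2}}{5}$ ($a{\left(h,n \right)} = h \left(- \frac{1}{5}\right) h + 2 n = - \frac{h}{5} h + 2 n = - \frac{h^{2}}{5} + 2 n = 2 n - \frac{h^{2}}{5}$)
$a{\left(-6,8 \right)} + 15 \left(-3\right) = \left(2 \cdot 8 - \frac{\left(-6\right)^{2}}{5}\right) + 15 \left(-3\right) = \left(16 - \frac{36}{5}\right) - 45 = \frac{44}{5} - 45 = - \frac{181}{5}$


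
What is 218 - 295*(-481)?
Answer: 142113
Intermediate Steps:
218 - 295*(-481) = 218 + 141895 = 142113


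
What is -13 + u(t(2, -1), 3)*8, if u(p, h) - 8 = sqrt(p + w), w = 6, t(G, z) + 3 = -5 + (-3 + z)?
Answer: 51 + 8*I*sqrt(6) ≈ 51.0 + 19.596*I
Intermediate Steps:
t(G, z) = -11 + z (t(G, z) = -3 + (-5 + (-3 + z)) = -3 + (-8 + z) = -11 + z)
u(p, h) = 8 + sqrt(6 + p) (u(p, h) = 8 + sqrt(p + 6) = 8 + sqrt(6 + p))
-13 + u(t(2, -1), 3)*8 = -13 + (8 + sqrt(6 + (-11 - 1)))*8 = -13 + (8 + sqrt(6 - 12))*8 = -13 + (8 + sqrt(-6))*8 = -13 + (8 + I*sqrt(6))*8 = -13 + (64 + 8*I*sqrt(6)) = 51 + 8*I*sqrt(6)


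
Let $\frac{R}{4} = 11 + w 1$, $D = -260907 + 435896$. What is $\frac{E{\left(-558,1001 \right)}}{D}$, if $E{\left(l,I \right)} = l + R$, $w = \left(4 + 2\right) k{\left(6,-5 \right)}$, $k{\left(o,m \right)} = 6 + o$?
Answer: $- \frac{226}{174989} \approx -0.0012915$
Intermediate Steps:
$w = 72$ ($w = \left(4 + 2\right) \left(6 + 6\right) = 6 \cdot 12 = 72$)
$D = 174989$
$R = 332$ ($R = 4 \left(11 + 72 \cdot 1\right) = 4 \left(11 + 72\right) = 4 \cdot 83 = 332$)
$E{\left(l,I \right)} = 332 + l$ ($E{\left(l,I \right)} = l + 332 = 332 + l$)
$\frac{E{\left(-558,1001 \right)}}{D} = \frac{332 - 558}{174989} = \left(-226\right) \frac{1}{174989} = - \frac{226}{174989}$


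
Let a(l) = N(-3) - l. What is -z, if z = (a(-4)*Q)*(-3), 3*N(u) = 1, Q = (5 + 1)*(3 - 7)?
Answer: -312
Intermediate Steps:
Q = -24 (Q = 6*(-4) = -24)
N(u) = ⅓ (N(u) = (⅓)*1 = ⅓)
a(l) = ⅓ - l
z = 312 (z = ((⅓ - 1*(-4))*(-24))*(-3) = ((⅓ + 4)*(-24))*(-3) = ((13/3)*(-24))*(-3) = -104*(-3) = 312)
-z = -1*312 = -312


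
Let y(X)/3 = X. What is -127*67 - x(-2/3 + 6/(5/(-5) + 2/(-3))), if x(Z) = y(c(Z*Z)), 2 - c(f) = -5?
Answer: -8530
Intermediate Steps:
c(f) = 7 (c(f) = 2 - 1*(-5) = 2 + 5 = 7)
y(X) = 3*X
x(Z) = 21 (x(Z) = 3*7 = 21)
-127*67 - x(-2/3 + 6/(5/(-5) + 2/(-3))) = -127*67 - 1*21 = -8509 - 21 = -8530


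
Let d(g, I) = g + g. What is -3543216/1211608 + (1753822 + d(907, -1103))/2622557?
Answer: -895642912578/397188880207 ≈ -2.2550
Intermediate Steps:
d(g, I) = 2*g
-3543216/1211608 + (1753822 + d(907, -1103))/2622557 = -3543216/1211608 + (1753822 + 2*907)/2622557 = -3543216*1/1211608 + (1753822 + 1814)*(1/2622557) = -442902/151451 + 1755636*(1/2622557) = -442902/151451 + 1755636/2622557 = -895642912578/397188880207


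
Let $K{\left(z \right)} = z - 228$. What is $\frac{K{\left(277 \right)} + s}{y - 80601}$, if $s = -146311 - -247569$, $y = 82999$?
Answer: $\frac{101307}{2398} \approx 42.246$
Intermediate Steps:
$s = 101258$ ($s = -146311 + 247569 = 101258$)
$K{\left(z \right)} = -228 + z$ ($K{\left(z \right)} = z - 228 = -228 + z$)
$\frac{K{\left(277 \right)} + s}{y - 80601} = \frac{\left(-228 + 277\right) + 101258}{82999 - 80601} = \frac{49 + 101258}{2398} = 101307 \cdot \frac{1}{2398} = \frac{101307}{2398}$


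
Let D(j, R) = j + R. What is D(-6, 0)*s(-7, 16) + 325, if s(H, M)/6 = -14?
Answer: 829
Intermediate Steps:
D(j, R) = R + j
s(H, M) = -84 (s(H, M) = 6*(-14) = -84)
D(-6, 0)*s(-7, 16) + 325 = (0 - 6)*(-84) + 325 = -6*(-84) + 325 = 504 + 325 = 829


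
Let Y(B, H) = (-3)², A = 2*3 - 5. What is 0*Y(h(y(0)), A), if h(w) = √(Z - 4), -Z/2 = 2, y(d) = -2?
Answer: 0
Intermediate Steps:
A = 1 (A = 6 - 5 = 1)
Z = -4 (Z = -2*2 = -4)
h(w) = 2*I*√2 (h(w) = √(-4 - 4) = √(-8) = 2*I*√2)
Y(B, H) = 9
0*Y(h(y(0)), A) = 0*9 = 0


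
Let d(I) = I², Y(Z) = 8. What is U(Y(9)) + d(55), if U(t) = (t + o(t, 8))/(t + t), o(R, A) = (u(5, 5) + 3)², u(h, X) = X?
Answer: 6059/2 ≈ 3029.5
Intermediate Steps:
o(R, A) = 64 (o(R, A) = (5 + 3)² = 8² = 64)
U(t) = (64 + t)/(2*t) (U(t) = (t + 64)/(t + t) = (64 + t)/((2*t)) = (64 + t)*(1/(2*t)) = (64 + t)/(2*t))
U(Y(9)) + d(55) = (½)*(64 + 8)/8 + 55² = (½)*(⅛)*72 + 3025 = 9/2 + 3025 = 6059/2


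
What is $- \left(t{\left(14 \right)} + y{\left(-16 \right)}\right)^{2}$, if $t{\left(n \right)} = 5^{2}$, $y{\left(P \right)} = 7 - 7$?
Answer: $-625$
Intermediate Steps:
$y{\left(P \right)} = 0$
$t{\left(n \right)} = 25$
$- \left(t{\left(14 \right)} + y{\left(-16 \right)}\right)^{2} = - \left(25 + 0\right)^{2} = - 25^{2} = \left(-1\right) 625 = -625$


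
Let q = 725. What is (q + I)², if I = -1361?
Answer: 404496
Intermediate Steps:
(q + I)² = (725 - 1361)² = (-636)² = 404496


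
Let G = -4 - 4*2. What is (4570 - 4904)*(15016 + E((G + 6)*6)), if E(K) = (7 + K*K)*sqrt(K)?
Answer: -5015344 - 2611212*I ≈ -5.0153e+6 - 2.6112e+6*I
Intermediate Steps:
G = -12 (G = -4 - 8 = -12)
E(K) = sqrt(K)*(7 + K**2) (E(K) = (7 + K**2)*sqrt(K) = sqrt(K)*(7 + K**2))
(4570 - 4904)*(15016 + E((G + 6)*6)) = (4570 - 4904)*(15016 + sqrt((-12 + 6)*6)*(7 + ((-12 + 6)*6)**2)) = -334*(15016 + sqrt(-6*6)*(7 + (-6*6)**2)) = -334*(15016 + sqrt(-36)*(7 + (-36)**2)) = -334*(15016 + (6*I)*(7 + 1296)) = -334*(15016 + (6*I)*1303) = -334*(15016 + 7818*I) = -5015344 - 2611212*I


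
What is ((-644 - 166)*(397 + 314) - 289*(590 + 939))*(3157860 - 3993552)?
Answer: 850559796372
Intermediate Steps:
((-644 - 166)*(397 + 314) - 289*(590 + 939))*(3157860 - 3993552) = (-810*711 - 289*1529)*(-835692) = (-575910 - 441881)*(-835692) = -1017791*(-835692) = 850559796372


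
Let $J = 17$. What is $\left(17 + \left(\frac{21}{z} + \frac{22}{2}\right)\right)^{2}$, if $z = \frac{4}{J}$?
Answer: $\frac{219961}{16} \approx 13748.0$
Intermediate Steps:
$z = \frac{4}{17} \approx 0.23529$
$\left(17 + \left(\frac{21}{z} + \frac{22}{2}\right)\right)^{2} = \left(17 + \left(\frac{21}{\frac{4}{17}} + \frac{22}{2}\right)\right)^{2} = \left(17 + \left(21 \cdot \frac{17}{4} + 22 \cdot \frac{1}{2}\right)\right)^{2} = \left(17 + \left(\frac{357}{4} + 11\right)\right)^{2} = \left(17 + \frac{401}{4}\right)^{2} = \left(\frac{469}{4}\right)^{2} = \frac{219961}{16}$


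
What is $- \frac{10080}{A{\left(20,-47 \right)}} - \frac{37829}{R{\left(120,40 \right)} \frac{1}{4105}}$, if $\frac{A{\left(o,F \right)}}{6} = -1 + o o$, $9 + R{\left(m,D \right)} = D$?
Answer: $- \frac{2950475335}{589} \approx -5.0093 \cdot 10^{6}$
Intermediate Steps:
$R{\left(m,D \right)} = -9 + D$
$A{\left(o,F \right)} = -6 + 6 o^{2}$ ($A{\left(o,F \right)} = 6 \left(-1 + o o\right) = 6 \left(-1 + o^{2}\right) = -6 + 6 o^{2}$)
$- \frac{10080}{A{\left(20,-47 \right)}} - \frac{37829}{R{\left(120,40 \right)} \frac{1}{4105}} = - \frac{10080}{-6 + 6 \cdot 20^{2}} - \frac{37829}{\left(-9 + 40\right) \frac{1}{4105}} = - \frac{10080}{-6 + 6 \cdot 400} - \frac{37829}{31 \cdot \frac{1}{4105}} = - \frac{10080}{-6 + 2400} - \frac{37829}{\frac{31}{4105}} = - \frac{10080}{2394} - \frac{155288045}{31} = \left(-10080\right) \frac{1}{2394} - \frac{155288045}{31} = - \frac{80}{19} - \frac{155288045}{31} = - \frac{2950475335}{589}$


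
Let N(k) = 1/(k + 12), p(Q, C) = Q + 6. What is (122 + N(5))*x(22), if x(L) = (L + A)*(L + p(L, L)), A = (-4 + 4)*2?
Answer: 2282500/17 ≈ 1.3426e+5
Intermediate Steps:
p(Q, C) = 6 + Q
A = 0 (A = 0*2 = 0)
N(k) = 1/(12 + k)
x(L) = L*(6 + 2*L) (x(L) = (L + 0)*(L + (6 + L)) = L*(6 + 2*L))
(122 + N(5))*x(22) = (122 + 1/(12 + 5))*(2*22*(3 + 22)) = (122 + 1/17)*(2*22*25) = (122 + 1/17)*1100 = (2075/17)*1100 = 2282500/17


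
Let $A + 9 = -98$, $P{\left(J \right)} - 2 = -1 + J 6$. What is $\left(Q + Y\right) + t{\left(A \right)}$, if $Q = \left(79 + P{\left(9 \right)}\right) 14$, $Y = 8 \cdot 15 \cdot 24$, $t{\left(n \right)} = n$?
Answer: $4649$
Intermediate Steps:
$P{\left(J \right)} = 1 + 6 J$ ($P{\left(J \right)} = 2 + \left(-1 + J 6\right) = 2 + \left(-1 + 6 J\right) = 1 + 6 J$)
$A = -107$ ($A = -9 - 98 = -107$)
$Y = 2880$ ($Y = 120 \cdot 24 = 2880$)
$Q = 1876$ ($Q = \left(79 + \left(1 + 6 \cdot 9\right)\right) 14 = \left(79 + \left(1 + 54\right)\right) 14 = \left(79 + 55\right) 14 = 134 \cdot 14 = 1876$)
$\left(Q + Y\right) + t{\left(A \right)} = \left(1876 + 2880\right) - 107 = 4756 - 107 = 4649$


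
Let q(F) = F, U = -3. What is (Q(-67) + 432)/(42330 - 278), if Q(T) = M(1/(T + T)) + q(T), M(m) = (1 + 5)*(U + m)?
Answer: 11623/1408742 ≈ 0.0082506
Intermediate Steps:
M(m) = -18 + 6*m (M(m) = (1 + 5)*(-3 + m) = 6*(-3 + m) = -18 + 6*m)
Q(T) = -18 + T + 3/T (Q(T) = (-18 + 6/(T + T)) + T = (-18 + 6/((2*T))) + T = (-18 + 6*(1/(2*T))) + T = (-18 + 3/T) + T = -18 + T + 3/T)
(Q(-67) + 432)/(42330 - 278) = ((-18 - 67 + 3/(-67)) + 432)/(42330 - 278) = ((-18 - 67 + 3*(-1/67)) + 432)/42052 = ((-18 - 67 - 3/67) + 432)*(1/42052) = (-5698/67 + 432)*(1/42052) = (23246/67)*(1/42052) = 11623/1408742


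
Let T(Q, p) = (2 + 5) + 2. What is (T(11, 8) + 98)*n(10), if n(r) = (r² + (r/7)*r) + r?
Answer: 93090/7 ≈ 13299.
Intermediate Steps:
T(Q, p) = 9 (T(Q, p) = 7 + 2 = 9)
n(r) = r + 8*r²/7 (n(r) = (r² + (r*(⅐))*r) + r = (r² + (r/7)*r) + r = (r² + r²/7) + r = 8*r²/7 + r = r + 8*r²/7)
(T(11, 8) + 98)*n(10) = (9 + 98)*((⅐)*10*(7 + 8*10)) = 107*((⅐)*10*(7 + 80)) = 107*((⅐)*10*87) = 107*(870/7) = 93090/7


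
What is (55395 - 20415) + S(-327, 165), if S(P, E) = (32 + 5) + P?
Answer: 34690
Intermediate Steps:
S(P, E) = 37 + P
(55395 - 20415) + S(-327, 165) = (55395 - 20415) + (37 - 327) = 34980 - 290 = 34690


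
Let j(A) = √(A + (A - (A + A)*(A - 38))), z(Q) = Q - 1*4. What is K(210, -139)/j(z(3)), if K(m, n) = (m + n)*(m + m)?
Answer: -1491*I*√5 ≈ -3334.0*I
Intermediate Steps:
K(m, n) = 2*m*(m + n) (K(m, n) = (m + n)*(2*m) = 2*m*(m + n))
z(Q) = -4 + Q (z(Q) = Q - 4 = -4 + Q)
j(A) = √(2*A - 2*A*(-38 + A)) (j(A) = √(A + (A - 2*A*(-38 + A))) = √(2*A - 2*A*(-38 + A)))
K(210, -139)/j(z(3)) = (2*210*(210 - 139))/((√2*√((-4 + 3)*(39 - (-4 + 3))))) = (2*210*71)/((√2*√(-(39 - 1*(-1))))) = 29820/((√2*√(-(39 + 1)))) = 29820/((√2*√(-1*40))) = 29820/((√2*√(-40))) = 29820/((√2*(2*I*√10))) = 29820/((4*I*√5)) = 29820*(-I*√5/20) = -1491*I*√5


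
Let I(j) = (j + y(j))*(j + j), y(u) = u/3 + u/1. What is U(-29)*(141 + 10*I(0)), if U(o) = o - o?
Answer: 0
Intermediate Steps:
U(o) = 0
y(u) = 4*u/3 (y(u) = u*(1/3) + u*1 = u/3 + u = 4*u/3)
I(j) = 14*j**2/3 (I(j) = (j + 4*j/3)*(j + j) = (7*j/3)*(2*j) = 14*j**2/3)
U(-29)*(141 + 10*I(0)) = 0*(141 + 10*((14/3)*0**2)) = 0*(141 + 10*((14/3)*0)) = 0*(141 + 10*0) = 0*(141 + 0) = 0*141 = 0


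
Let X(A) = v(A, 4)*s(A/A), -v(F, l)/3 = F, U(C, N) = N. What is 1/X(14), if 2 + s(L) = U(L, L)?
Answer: 1/42 ≈ 0.023810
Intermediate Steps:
s(L) = -2 + L
v(F, l) = -3*F
X(A) = 3*A (X(A) = (-3*A)*(-2 + A/A) = (-3*A)*(-2 + 1) = -3*A*(-1) = 3*A)
1/X(14) = 1/(3*14) = 1/42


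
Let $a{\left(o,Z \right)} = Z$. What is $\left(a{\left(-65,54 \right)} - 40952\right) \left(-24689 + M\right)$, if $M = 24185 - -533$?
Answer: $-1186042$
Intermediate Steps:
$M = 24718$ ($M = 24185 + 533 = 24718$)
$\left(a{\left(-65,54 \right)} - 40952\right) \left(-24689 + M\right) = \left(54 - 40952\right) \left(-24689 + 24718\right) = \left(-40898\right) 29 = -1186042$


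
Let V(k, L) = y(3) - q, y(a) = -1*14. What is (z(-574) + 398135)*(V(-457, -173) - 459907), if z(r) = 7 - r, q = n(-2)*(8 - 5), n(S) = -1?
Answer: -183376665288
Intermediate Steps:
q = -3 (q = -(8 - 5) = -1*3 = -3)
y(a) = -14
V(k, L) = -11 (V(k, L) = -14 - 1*(-3) = -14 + 3 = -11)
(z(-574) + 398135)*(V(-457, -173) - 459907) = ((7 - 1*(-574)) + 398135)*(-11 - 459907) = ((7 + 574) + 398135)*(-459918) = (581 + 398135)*(-459918) = 398716*(-459918) = -183376665288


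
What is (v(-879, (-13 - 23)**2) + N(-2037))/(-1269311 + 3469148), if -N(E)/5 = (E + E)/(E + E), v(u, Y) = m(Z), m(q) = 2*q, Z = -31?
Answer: -67/2199837 ≈ -3.0457e-5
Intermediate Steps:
v(u, Y) = -62 (v(u, Y) = 2*(-31) = -62)
N(E) = -5 (N(E) = -5*(E + E)/(E + E) = -5*2*E/(2*E) = -5*2*E*1/(2*E) = -5*1 = -5)
(v(-879, (-13 - 23)**2) + N(-2037))/(-1269311 + 3469148) = (-62 - 5)/(-1269311 + 3469148) = -67/2199837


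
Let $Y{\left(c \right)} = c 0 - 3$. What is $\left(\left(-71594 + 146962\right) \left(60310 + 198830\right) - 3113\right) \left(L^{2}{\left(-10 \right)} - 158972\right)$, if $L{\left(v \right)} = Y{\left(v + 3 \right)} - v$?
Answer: $-3103902928461661$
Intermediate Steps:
$Y{\left(c \right)} = -3$ ($Y{\left(c \right)} = 0 - 3 = -3$)
$L{\left(v \right)} = -3 - v$
$\left(\left(-71594 + 146962\right) \left(60310 + 198830\right) - 3113\right) \left(L^{2}{\left(-10 \right)} - 158972\right) = \left(\left(-71594 + 146962\right) \left(60310 + 198830\right) - 3113\right) \left(\left(-3 - -10\right)^{2} - 158972\right) = \left(75368 \cdot 259140 - 3113\right) \left(\left(-3 + 10\right)^{2} - 158972\right) = \left(19530863520 - 3113\right) \left(7^{2} - 158972\right) = 19530860407 \left(49 - 158972\right) = 19530860407 \left(-158923\right) = -3103902928461661$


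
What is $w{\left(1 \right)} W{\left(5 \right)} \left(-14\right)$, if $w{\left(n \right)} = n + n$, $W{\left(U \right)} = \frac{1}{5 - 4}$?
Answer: $-28$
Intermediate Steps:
$W{\left(U \right)} = 1$ ($W{\left(U \right)} = 1^{-1} = 1$)
$w{\left(n \right)} = 2 n$
$w{\left(1 \right)} W{\left(5 \right)} \left(-14\right) = 2 \cdot 1 \cdot 1 \left(-14\right) = 2 \cdot 1 \left(-14\right) = 2 \left(-14\right) = -28$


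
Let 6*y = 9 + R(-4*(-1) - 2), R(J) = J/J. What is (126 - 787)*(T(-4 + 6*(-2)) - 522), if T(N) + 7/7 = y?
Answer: 1033804/3 ≈ 3.4460e+5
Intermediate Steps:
R(J) = 1
y = 5/3 (y = (9 + 1)/6 = (1/6)*10 = 5/3 ≈ 1.6667)
T(N) = 2/3 (T(N) = -1 + 5/3 = 2/3)
(126 - 787)*(T(-4 + 6*(-2)) - 522) = (126 - 787)*(2/3 - 522) = -661*(-1564/3) = 1033804/3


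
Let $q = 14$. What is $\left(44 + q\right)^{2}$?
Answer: $3364$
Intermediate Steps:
$\left(44 + q\right)^{2} = \left(44 + 14\right)^{2} = 58^{2} = 3364$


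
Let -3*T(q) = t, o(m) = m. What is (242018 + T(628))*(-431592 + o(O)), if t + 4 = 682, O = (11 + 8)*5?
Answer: -104332522624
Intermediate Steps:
O = 95 (O = 19*5 = 95)
t = 678 (t = -4 + 682 = 678)
T(q) = -226 (T(q) = -⅓*678 = -226)
(242018 + T(628))*(-431592 + o(O)) = (242018 - 226)*(-431592 + 95) = 241792*(-431497) = -104332522624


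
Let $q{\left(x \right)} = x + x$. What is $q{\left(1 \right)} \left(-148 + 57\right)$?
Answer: $-182$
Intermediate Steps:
$q{\left(x \right)} = 2 x$
$q{\left(1 \right)} \left(-148 + 57\right) = 2 \cdot 1 \left(-148 + 57\right) = 2 \left(-91\right) = -182$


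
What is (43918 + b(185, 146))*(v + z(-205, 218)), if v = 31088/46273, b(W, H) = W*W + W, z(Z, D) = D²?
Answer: 172251820717920/46273 ≈ 3.7225e+9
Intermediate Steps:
b(W, H) = W + W² (b(W, H) = W² + W = W + W²)
v = 31088/46273 (v = 31088*(1/46273) = 31088/46273 ≈ 0.67184)
(43918 + b(185, 146))*(v + z(-205, 218)) = (43918 + 185*(1 + 185))*(31088/46273 + 218²) = (43918 + 185*186)*(31088/46273 + 47524) = (43918 + 34410)*(2199109140/46273) = 78328*(2199109140/46273) = 172251820717920/46273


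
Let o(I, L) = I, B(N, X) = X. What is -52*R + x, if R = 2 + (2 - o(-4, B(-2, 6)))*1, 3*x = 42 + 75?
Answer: -377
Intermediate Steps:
x = 39 (x = (42 + 75)/3 = (⅓)*117 = 39)
R = 8 (R = 2 + (2 - 1*(-4))*1 = 2 + (2 + 4)*1 = 2 + 6*1 = 2 + 6 = 8)
-52*R + x = -52*8 + 39 = -416 + 39 = -377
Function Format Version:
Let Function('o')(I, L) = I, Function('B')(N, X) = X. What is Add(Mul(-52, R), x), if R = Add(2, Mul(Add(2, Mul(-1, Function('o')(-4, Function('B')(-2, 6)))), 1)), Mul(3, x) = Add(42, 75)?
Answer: -377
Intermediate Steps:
x = 39 (x = Mul(Rational(1, 3), Add(42, 75)) = Mul(Rational(1, 3), 117) = 39)
R = 8 (R = Add(2, Mul(Add(2, Mul(-1, -4)), 1)) = Add(2, Mul(Add(2, 4), 1)) = Add(2, Mul(6, 1)) = Add(2, 6) = 8)
Add(Mul(-52, R), x) = Add(Mul(-52, 8), 39) = Add(-416, 39) = -377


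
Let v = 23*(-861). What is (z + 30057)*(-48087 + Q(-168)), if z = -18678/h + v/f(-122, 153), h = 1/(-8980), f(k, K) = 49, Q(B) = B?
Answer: -56666167395750/7 ≈ -8.0952e+12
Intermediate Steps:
h = -1/8980 ≈ -0.00011136
v = -19803
z = 1174096251/7 (z = -18678/(-1/8980) - 19803/49 = -18678*(-8980) - 19803*1/49 = 167728440 - 2829/7 = 1174096251/7 ≈ 1.6773e+8)
(z + 30057)*(-48087 + Q(-168)) = (1174096251/7 + 30057)*(-48087 - 168) = (1174306650/7)*(-48255) = -56666167395750/7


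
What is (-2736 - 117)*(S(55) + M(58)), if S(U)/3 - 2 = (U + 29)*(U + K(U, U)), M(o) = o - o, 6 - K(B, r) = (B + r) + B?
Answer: 74754306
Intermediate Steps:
K(B, r) = 6 - r - 2*B (K(B, r) = 6 - ((B + r) + B) = 6 - (r + 2*B) = 6 + (-r - 2*B) = 6 - r - 2*B)
M(o) = 0
S(U) = 6 + 3*(6 - 2*U)*(29 + U) (S(U) = 6 + 3*((U + 29)*(U + (6 - U - 2*U))) = 6 + 3*((29 + U)*(U + (6 - 3*U))) = 6 + 3*((29 + U)*(6 - 2*U)) = 6 + 3*((6 - 2*U)*(29 + U)) = 6 + 3*(6 - 2*U)*(29 + U))
(-2736 - 117)*(S(55) + M(58)) = (-2736 - 117)*((528 - 156*55 - 6*55²) + 0) = -2853*((528 - 8580 - 6*3025) + 0) = -2853*((528 - 8580 - 18150) + 0) = -2853*(-26202 + 0) = -2853*(-26202) = 74754306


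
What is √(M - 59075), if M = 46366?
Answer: I*√12709 ≈ 112.73*I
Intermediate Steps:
√(M - 59075) = √(46366 - 59075) = √(-12709) = I*√12709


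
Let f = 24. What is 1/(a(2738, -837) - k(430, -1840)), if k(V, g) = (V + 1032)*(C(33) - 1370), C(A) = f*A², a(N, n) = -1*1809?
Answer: -1/36209701 ≈ -2.7617e-8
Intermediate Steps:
a(N, n) = -1809
C(A) = 24*A²
k(V, g) = 25558512 + 24766*V (k(V, g) = (V + 1032)*(24*33² - 1370) = (1032 + V)*(24*1089 - 1370) = (1032 + V)*(26136 - 1370) = (1032 + V)*24766 = 25558512 + 24766*V)
1/(a(2738, -837) - k(430, -1840)) = 1/(-1809 - (25558512 + 24766*430)) = 1/(-1809 - (25558512 + 10649380)) = 1/(-1809 - 1*36207892) = 1/(-1809 - 36207892) = 1/(-36209701) = -1/36209701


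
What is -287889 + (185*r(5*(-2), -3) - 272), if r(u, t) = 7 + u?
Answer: -288716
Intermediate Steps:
-287889 + (185*r(5*(-2), -3) - 272) = -287889 + (185*(7 + 5*(-2)) - 272) = -287889 + (185*(7 - 10) - 272) = -287889 + (185*(-3) - 272) = -287889 + (-555 - 272) = -287889 - 827 = -288716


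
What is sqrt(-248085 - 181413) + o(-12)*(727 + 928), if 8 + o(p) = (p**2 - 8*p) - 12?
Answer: 364100 + 3*I*sqrt(47722) ≈ 3.641e+5 + 655.36*I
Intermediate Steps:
o(p) = -20 + p**2 - 8*p (o(p) = -8 + ((p**2 - 8*p) - 12) = -8 + (-12 + p**2 - 8*p) = -20 + p**2 - 8*p)
sqrt(-248085 - 181413) + o(-12)*(727 + 928) = sqrt(-248085 - 181413) + (-20 + (-12)**2 - 8*(-12))*(727 + 928) = sqrt(-429498) + (-20 + 144 + 96)*1655 = 3*I*sqrt(47722) + 220*1655 = 3*I*sqrt(47722) + 364100 = 364100 + 3*I*sqrt(47722)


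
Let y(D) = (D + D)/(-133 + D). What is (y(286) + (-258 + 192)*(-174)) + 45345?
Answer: 8695409/153 ≈ 56833.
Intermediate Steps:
y(D) = 2*D/(-133 + D) (y(D) = (2*D)/(-133 + D) = 2*D/(-133 + D))
(y(286) + (-258 + 192)*(-174)) + 45345 = (2*286/(-133 + 286) + (-258 + 192)*(-174)) + 45345 = (2*286/153 - 66*(-174)) + 45345 = (2*286*(1/153) + 11484) + 45345 = (572/153 + 11484) + 45345 = 1757624/153 + 45345 = 8695409/153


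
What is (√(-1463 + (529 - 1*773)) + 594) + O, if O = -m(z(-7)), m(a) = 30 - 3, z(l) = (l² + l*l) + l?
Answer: 567 + I*√1707 ≈ 567.0 + 41.316*I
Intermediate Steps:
z(l) = l + 2*l² (z(l) = (l² + l²) + l = 2*l² + l = l + 2*l²)
m(a) = 27
O = -27 (O = -1*27 = -27)
(√(-1463 + (529 - 1*773)) + 594) + O = (√(-1463 + (529 - 1*773)) + 594) - 27 = (√(-1463 + (529 - 773)) + 594) - 27 = (√(-1463 - 244) + 594) - 27 = (√(-1707) + 594) - 27 = (I*√1707 + 594) - 27 = (594 + I*√1707) - 27 = 567 + I*√1707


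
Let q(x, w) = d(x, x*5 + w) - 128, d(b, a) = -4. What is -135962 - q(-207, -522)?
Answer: -135830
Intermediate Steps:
q(x, w) = -132 (q(x, w) = -4 - 128 = -132)
-135962 - q(-207, -522) = -135962 - 1*(-132) = -135962 + 132 = -135830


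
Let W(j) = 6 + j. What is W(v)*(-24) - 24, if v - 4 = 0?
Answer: -264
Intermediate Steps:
v = 4 (v = 4 + 0 = 4)
W(v)*(-24) - 24 = (6 + 4)*(-24) - 24 = 10*(-24) - 24 = -240 - 24 = -264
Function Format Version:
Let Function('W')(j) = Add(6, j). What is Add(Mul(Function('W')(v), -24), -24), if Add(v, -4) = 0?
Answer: -264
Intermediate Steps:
v = 4 (v = Add(4, 0) = 4)
Add(Mul(Function('W')(v), -24), -24) = Add(Mul(Add(6, 4), -24), -24) = Add(Mul(10, -24), -24) = Add(-240, -24) = -264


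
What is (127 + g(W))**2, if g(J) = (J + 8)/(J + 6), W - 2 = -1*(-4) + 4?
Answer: 1050625/64 ≈ 16416.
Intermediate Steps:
W = 10 (W = 2 + (-1*(-4) + 4) = 2 + (4 + 4) = 2 + 8 = 10)
g(J) = (8 + J)/(6 + J)
(127 + g(W))**2 = (127 + (8 + 10)/(6 + 10))**2 = (127 + 18/16)**2 = (127 + (1/16)*18)**2 = (127 + 9/8)**2 = (1025/8)**2 = 1050625/64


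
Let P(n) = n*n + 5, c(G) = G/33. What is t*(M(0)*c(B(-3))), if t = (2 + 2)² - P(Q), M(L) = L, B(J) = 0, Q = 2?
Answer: 0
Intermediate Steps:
c(G) = G/33 (c(G) = G*(1/33) = G/33)
P(n) = 5 + n² (P(n) = n² + 5 = 5 + n²)
t = 7 (t = (2 + 2)² - (5 + 2²) = 4² - (5 + 4) = 16 - 1*9 = 16 - 9 = 7)
t*(M(0)*c(B(-3))) = 7*(0*((1/33)*0)) = 7*(0*0) = 7*0 = 0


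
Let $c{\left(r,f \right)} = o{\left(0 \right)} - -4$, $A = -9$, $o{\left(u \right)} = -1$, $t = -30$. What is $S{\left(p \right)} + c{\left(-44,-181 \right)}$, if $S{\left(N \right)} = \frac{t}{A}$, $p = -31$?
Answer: $\frac{19}{3} \approx 6.3333$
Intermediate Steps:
$c{\left(r,f \right)} = 3$ ($c{\left(r,f \right)} = -1 - -4 = -1 + 4 = 3$)
$S{\left(N \right)} = \frac{10}{3}$ ($S{\left(N \right)} = - \frac{30}{-9} = \left(-30\right) \left(- \frac{1}{9}\right) = \frac{10}{3}$)
$S{\left(p \right)} + c{\left(-44,-181 \right)} = \frac{10}{3} + 3 = \frac{19}{3}$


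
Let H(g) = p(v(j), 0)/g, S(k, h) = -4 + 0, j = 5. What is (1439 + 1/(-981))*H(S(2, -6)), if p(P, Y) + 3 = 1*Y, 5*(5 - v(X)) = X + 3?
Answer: 705829/654 ≈ 1079.3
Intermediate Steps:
S(k, h) = -4
v(X) = 22/5 - X/5 (v(X) = 5 - (X + 3)/5 = 5 - (3 + X)/5 = 5 + (-⅗ - X/5) = 22/5 - X/5)
p(P, Y) = -3 + Y (p(P, Y) = -3 + 1*Y = -3 + Y)
H(g) = -3/g (H(g) = (-3 + 0)/g = -3/g)
(1439 + 1/(-981))*H(S(2, -6)) = (1439 + 1/(-981))*(-3/(-4)) = (1439 - 1/981)*(-3*(-¼)) = (1411658/981)*(¾) = 705829/654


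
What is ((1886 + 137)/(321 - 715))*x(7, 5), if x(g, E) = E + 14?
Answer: -38437/394 ≈ -97.556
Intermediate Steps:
x(g, E) = 14 + E
((1886 + 137)/(321 - 715))*x(7, 5) = ((1886 + 137)/(321 - 715))*(14 + 5) = (2023/(-394))*19 = (2023*(-1/394))*19 = -2023/394*19 = -38437/394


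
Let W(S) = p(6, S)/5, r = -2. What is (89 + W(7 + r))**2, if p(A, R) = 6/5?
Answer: 4977361/625 ≈ 7963.8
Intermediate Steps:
p(A, R) = 6/5 (p(A, R) = 6*(1/5) = 6/5)
W(S) = 6/25 (W(S) = (6/5)/5 = (6/5)*(1/5) = 6/25)
(89 + W(7 + r))**2 = (89 + 6/25)**2 = (2231/25)**2 = 4977361/625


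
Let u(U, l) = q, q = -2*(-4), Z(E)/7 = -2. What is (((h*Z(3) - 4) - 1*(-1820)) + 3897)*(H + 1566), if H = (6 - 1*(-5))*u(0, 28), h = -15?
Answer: 9796642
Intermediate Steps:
Z(E) = -14 (Z(E) = 7*(-2) = -14)
q = 8
u(U, l) = 8
H = 88 (H = (6 - 1*(-5))*8 = (6 + 5)*8 = 11*8 = 88)
(((h*Z(3) - 4) - 1*(-1820)) + 3897)*(H + 1566) = (((-15*(-14) - 4) - 1*(-1820)) + 3897)*(88 + 1566) = (((210 - 4) + 1820) + 3897)*1654 = ((206 + 1820) + 3897)*1654 = (2026 + 3897)*1654 = 5923*1654 = 9796642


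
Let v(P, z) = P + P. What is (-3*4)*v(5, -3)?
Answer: -120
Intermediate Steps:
v(P, z) = 2*P
(-3*4)*v(5, -3) = (-3*4)*(2*5) = -12*10 = -120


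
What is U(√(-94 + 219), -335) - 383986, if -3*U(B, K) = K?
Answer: -1151623/3 ≈ -3.8387e+5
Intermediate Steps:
U(B, K) = -K/3
U(√(-94 + 219), -335) - 383986 = -⅓*(-335) - 383986 = 335/3 - 383986 = -1151623/3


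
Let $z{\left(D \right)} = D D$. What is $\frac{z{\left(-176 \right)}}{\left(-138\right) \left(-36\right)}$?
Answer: $\frac{3872}{621} \approx 6.2351$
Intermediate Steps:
$z{\left(D \right)} = D^{2}$
$\frac{z{\left(-176 \right)}}{\left(-138\right) \left(-36\right)} = \frac{\left(-176\right)^{2}}{\left(-138\right) \left(-36\right)} = \frac{30976}{4968} = 30976 \cdot \frac{1}{4968} = \frac{3872}{621}$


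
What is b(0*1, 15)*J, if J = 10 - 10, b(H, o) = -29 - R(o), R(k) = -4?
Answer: 0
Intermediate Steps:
b(H, o) = -25 (b(H, o) = -29 - 1*(-4) = -29 + 4 = -25)
J = 0
b(0*1, 15)*J = -25*0 = 0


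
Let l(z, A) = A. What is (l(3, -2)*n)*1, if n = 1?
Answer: -2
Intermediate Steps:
(l(3, -2)*n)*1 = -2*1*1 = -2*1 = -2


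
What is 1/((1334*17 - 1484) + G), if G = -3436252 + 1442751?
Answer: -1/1972307 ≈ -5.0702e-7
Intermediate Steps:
G = -1993501
1/((1334*17 - 1484) + G) = 1/((1334*17 - 1484) - 1993501) = 1/((22678 - 1484) - 1993501) = 1/(21194 - 1993501) = 1/(-1972307) = -1/1972307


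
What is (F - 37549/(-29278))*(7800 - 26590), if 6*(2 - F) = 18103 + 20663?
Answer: 1776303752935/14639 ≈ 1.2134e+8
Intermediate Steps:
F = -6459 (F = 2 - (18103 + 20663)/6 = 2 - 1/6*38766 = 2 - 6461 = -6459)
(F - 37549/(-29278))*(7800 - 26590) = (-6459 - 37549/(-29278))*(7800 - 26590) = (-6459 - 37549*(-1/29278))*(-18790) = (-6459 + 37549/29278)*(-18790) = -189069053/29278*(-18790) = 1776303752935/14639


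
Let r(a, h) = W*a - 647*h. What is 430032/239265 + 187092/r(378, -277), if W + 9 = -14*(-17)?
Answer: 53019634124/21197363655 ≈ 2.5012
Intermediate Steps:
W = 229 (W = -9 - 14*(-17) = -9 + 238 = 229)
r(a, h) = -647*h + 229*a (r(a, h) = 229*a - 647*h = -647*h + 229*a)
430032/239265 + 187092/r(378, -277) = 430032/239265 + 187092/(-647*(-277) + 229*378) = 430032*(1/239265) + 187092/(179219 + 86562) = 143344/79755 + 187092/265781 = 53019634124/21197363655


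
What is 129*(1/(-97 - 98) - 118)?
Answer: -989473/65 ≈ -15223.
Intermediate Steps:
129*(1/(-97 - 98) - 118) = 129*(1/(-195) - 118) = 129*(-1/195 - 118) = 129*(-23011/195) = -989473/65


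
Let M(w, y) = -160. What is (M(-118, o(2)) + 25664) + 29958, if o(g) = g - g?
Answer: 55462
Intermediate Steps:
o(g) = 0
(M(-118, o(2)) + 25664) + 29958 = (-160 + 25664) + 29958 = 25504 + 29958 = 55462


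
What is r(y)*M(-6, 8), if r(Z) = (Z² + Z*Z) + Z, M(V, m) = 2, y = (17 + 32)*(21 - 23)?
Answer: 38220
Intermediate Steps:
y = -98 (y = 49*(-2) = -98)
r(Z) = Z + 2*Z² (r(Z) = (Z² + Z²) + Z = 2*Z² + Z = Z + 2*Z²)
r(y)*M(-6, 8) = -98*(1 + 2*(-98))*2 = -98*(1 - 196)*2 = -98*(-195)*2 = 19110*2 = 38220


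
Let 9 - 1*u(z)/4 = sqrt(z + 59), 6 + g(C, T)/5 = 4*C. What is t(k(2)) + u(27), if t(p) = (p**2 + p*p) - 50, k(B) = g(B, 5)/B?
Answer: 36 - 4*sqrt(86) ≈ -1.0945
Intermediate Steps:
g(C, T) = -30 + 20*C (g(C, T) = -30 + 5*(4*C) = -30 + 20*C)
u(z) = 36 - 4*sqrt(59 + z) (u(z) = 36 - 4*sqrt(z + 59) = 36 - 4*sqrt(59 + z))
k(B) = (-30 + 20*B)/B
t(p) = -50 + 2*p**2 (t(p) = (p**2 + p**2) - 50 = 2*p**2 - 50 = -50 + 2*p**2)
t(k(2)) + u(27) = (-50 + 2*(20 - 30/2)**2) + (36 - 4*sqrt(59 + 27)) = (-50 + 2*(20 - 30*1/2)**2) + (36 - 4*sqrt(86)) = (-50 + 2*(20 - 15)**2) + (36 - 4*sqrt(86)) = (-50 + 2*5**2) + (36 - 4*sqrt(86)) = (-50 + 2*25) + (36 - 4*sqrt(86)) = (-50 + 50) + (36 - 4*sqrt(86)) = 0 + (36 - 4*sqrt(86)) = 36 - 4*sqrt(86)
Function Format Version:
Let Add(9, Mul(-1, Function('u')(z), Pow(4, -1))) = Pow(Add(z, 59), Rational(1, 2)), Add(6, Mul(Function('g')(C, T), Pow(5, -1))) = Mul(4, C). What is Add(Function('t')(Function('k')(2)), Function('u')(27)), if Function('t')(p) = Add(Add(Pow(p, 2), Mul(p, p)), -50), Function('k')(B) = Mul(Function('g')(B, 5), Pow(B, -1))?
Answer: Add(36, Mul(-4, Pow(86, Rational(1, 2)))) ≈ -1.0945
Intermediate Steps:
Function('g')(C, T) = Add(-30, Mul(20, C)) (Function('g')(C, T) = Add(-30, Mul(5, Mul(4, C))) = Add(-30, Mul(20, C)))
Function('u')(z) = Add(36, Mul(-4, Pow(Add(59, z), Rational(1, 2)))) (Function('u')(z) = Add(36, Mul(-4, Pow(Add(z, 59), Rational(1, 2)))) = Add(36, Mul(-4, Pow(Add(59, z), Rational(1, 2)))))
Function('k')(B) = Mul(Pow(B, -1), Add(-30, Mul(20, B))) (Function('k')(B) = Mul(Add(-30, Mul(20, B)), Pow(B, -1)) = Mul(Pow(B, -1), Add(-30, Mul(20, B))))
Function('t')(p) = Add(-50, Mul(2, Pow(p, 2))) (Function('t')(p) = Add(Add(Pow(p, 2), Pow(p, 2)), -50) = Add(Mul(2, Pow(p, 2)), -50) = Add(-50, Mul(2, Pow(p, 2))))
Add(Function('t')(Function('k')(2)), Function('u')(27)) = Add(Add(-50, Mul(2, Pow(Add(20, Mul(-30, Pow(2, -1))), 2))), Add(36, Mul(-4, Pow(Add(59, 27), Rational(1, 2))))) = Add(Add(-50, Mul(2, Pow(Add(20, Mul(-30, Rational(1, 2))), 2))), Add(36, Mul(-4, Pow(86, Rational(1, 2))))) = Add(Add(-50, Mul(2, Pow(Add(20, -15), 2))), Add(36, Mul(-4, Pow(86, Rational(1, 2))))) = Add(Add(-50, Mul(2, Pow(5, 2))), Add(36, Mul(-4, Pow(86, Rational(1, 2))))) = Add(Add(-50, Mul(2, 25)), Add(36, Mul(-4, Pow(86, Rational(1, 2))))) = Add(Add(-50, 50), Add(36, Mul(-4, Pow(86, Rational(1, 2))))) = Add(0, Add(36, Mul(-4, Pow(86, Rational(1, 2))))) = Add(36, Mul(-4, Pow(86, Rational(1, 2))))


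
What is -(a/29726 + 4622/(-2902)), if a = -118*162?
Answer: 48217051/21566213 ≈ 2.2358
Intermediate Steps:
a = -19116
-(a/29726 + 4622/(-2902)) = -(-19116/29726 + 4622/(-2902)) = -(-19116*1/29726 + 4622*(-1/2902)) = -(-9558/14863 - 2311/1451) = -1*(-48217051/21566213) = 48217051/21566213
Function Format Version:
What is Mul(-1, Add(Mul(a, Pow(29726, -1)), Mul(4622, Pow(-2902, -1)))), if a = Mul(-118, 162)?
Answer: Rational(48217051, 21566213) ≈ 2.2358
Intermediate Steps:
a = -19116
Mul(-1, Add(Mul(a, Pow(29726, -1)), Mul(4622, Pow(-2902, -1)))) = Mul(-1, Add(Mul(-19116, Pow(29726, -1)), Mul(4622, Pow(-2902, -1)))) = Mul(-1, Add(Mul(-19116, Rational(1, 29726)), Mul(4622, Rational(-1, 2902)))) = Mul(-1, Add(Rational(-9558, 14863), Rational(-2311, 1451))) = Mul(-1, Rational(-48217051, 21566213)) = Rational(48217051, 21566213)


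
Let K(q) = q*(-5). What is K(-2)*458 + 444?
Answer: 5024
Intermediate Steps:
K(q) = -5*q
K(-2)*458 + 444 = -5*(-2)*458 + 444 = 10*458 + 444 = 4580 + 444 = 5024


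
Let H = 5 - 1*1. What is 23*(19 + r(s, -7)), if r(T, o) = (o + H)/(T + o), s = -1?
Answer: 3565/8 ≈ 445.63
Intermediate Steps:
H = 4 (H = 5 - 1 = 4)
r(T, o) = (4 + o)/(T + o) (r(T, o) = (o + 4)/(T + o) = (4 + o)/(T + o))
23*(19 + r(s, -7)) = 23*(19 + (4 - 7)/(-1 - 7)) = 23*(19 - 3/(-8)) = 23*(19 - ⅛*(-3)) = 23*(19 + 3/8) = 23*(155/8) = 3565/8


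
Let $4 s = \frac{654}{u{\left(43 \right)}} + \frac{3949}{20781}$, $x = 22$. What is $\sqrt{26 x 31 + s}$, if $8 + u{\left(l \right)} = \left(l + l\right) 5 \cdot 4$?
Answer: $\frac{\sqrt{623446411974265514}}{5929512} \approx 133.16$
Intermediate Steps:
$u{\left(l \right)} = -8 + 40 l$ ($u{\left(l \right)} = -8 + \left(l + l\right) 5 \cdot 4 = -8 + 2 l 20 = -8 + 40 l$)
$s = \frac{10175731}{71154144}$ ($s = \frac{\frac{654}{-8 + 40 \cdot 43} + \frac{3949}{20781}}{4} = \frac{\frac{654}{-8 + 1720} + 3949 \cdot \frac{1}{20781}}{4} = \frac{\frac{654}{1712} + \frac{3949}{20781}}{4} = \frac{654 \cdot \frac{1}{1712} + \frac{3949}{20781}}{4} = \frac{\frac{327}{856} + \frac{3949}{20781}}{4} = \frac{1}{4} \cdot \frac{10175731}{17788536} = \frac{10175731}{71154144} \approx 0.14301$)
$\sqrt{26 x 31 + s} = \sqrt{26 \cdot 22 \cdot 31 + \frac{10175731}{71154144}} = \sqrt{572 \cdot 31 + \frac{10175731}{71154144}} = \sqrt{17732 + \frac{10175731}{71154144}} = \sqrt{\frac{1261715457139}{71154144}} = \frac{\sqrt{623446411974265514}}{5929512}$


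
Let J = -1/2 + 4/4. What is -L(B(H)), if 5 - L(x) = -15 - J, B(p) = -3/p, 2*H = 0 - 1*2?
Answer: -41/2 ≈ -20.500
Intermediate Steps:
J = 1/2 (J = -1*1/2 + 4*(1/4) = -1/2 + 1 = 1/2 ≈ 0.50000)
H = -1 (H = (0 - 1*2)/2 = (0 - 2)/2 = (1/2)*(-2) = -1)
L(x) = 41/2 (L(x) = 5 - (-15 - 1*1/2) = 5 - (-15 - 1/2) = 5 - 1*(-31/2) = 5 + 31/2 = 41/2)
-L(B(H)) = -1*41/2 = -41/2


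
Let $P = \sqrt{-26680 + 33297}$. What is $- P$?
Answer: $- \sqrt{6617} \approx -81.345$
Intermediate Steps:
$P = \sqrt{6617} \approx 81.345$
$- P = - \sqrt{6617}$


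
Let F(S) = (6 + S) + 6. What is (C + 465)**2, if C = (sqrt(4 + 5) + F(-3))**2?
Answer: 370881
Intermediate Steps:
F(S) = 12 + S
C = 144 (C = (sqrt(4 + 5) + (12 - 3))**2 = (sqrt(9) + 9)**2 = (3 + 9)**2 = 12**2 = 144)
(C + 465)**2 = (144 + 465)**2 = 609**2 = 370881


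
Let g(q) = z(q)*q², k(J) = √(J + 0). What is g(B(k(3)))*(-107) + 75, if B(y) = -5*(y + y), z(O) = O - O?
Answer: 75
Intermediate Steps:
k(J) = √J
z(O) = 0
B(y) = -10*y
g(q) = 0 (g(q) = 0*q² = 0)
g(B(k(3)))*(-107) + 75 = 0*(-107) + 75 = 0 + 75 = 75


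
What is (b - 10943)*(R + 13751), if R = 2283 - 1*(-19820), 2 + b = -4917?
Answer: -568716148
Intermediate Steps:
b = -4919 (b = -2 - 4917 = -4919)
R = 22103 (R = 2283 + 19820 = 22103)
(b - 10943)*(R + 13751) = (-4919 - 10943)*(22103 + 13751) = -15862*35854 = -568716148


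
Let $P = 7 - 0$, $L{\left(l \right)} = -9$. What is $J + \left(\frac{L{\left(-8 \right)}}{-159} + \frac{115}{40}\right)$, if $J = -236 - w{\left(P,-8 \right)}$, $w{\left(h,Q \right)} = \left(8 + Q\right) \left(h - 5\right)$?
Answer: $- \frac{98821}{424} \approx -233.07$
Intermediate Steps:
$P = 7$ ($P = 7 + 0 = 7$)
$w{\left(h,Q \right)} = \left(-5 + h\right) \left(8 + Q\right)$ ($w{\left(h,Q \right)} = \left(8 + Q\right) \left(-5 + h\right) = \left(-5 + h\right) \left(8 + Q\right)$)
$J = -236$ ($J = -236 - \left(-40 - -40 + 8 \cdot 7 - 56\right) = -236 - \left(-40 + 40 + 56 - 56\right) = -236 - 0 = -236 + 0 = -236$)
$J + \left(\frac{L{\left(-8 \right)}}{-159} + \frac{115}{40}\right) = -236 + \left(- \frac{9}{-159} + \frac{115}{40}\right) = -236 + \left(\left(-9\right) \left(- \frac{1}{159}\right) + 115 \cdot \frac{1}{40}\right) = -236 + \left(\frac{3}{53} + \frac{23}{8}\right) = -236 + \frac{1243}{424} = - \frac{98821}{424}$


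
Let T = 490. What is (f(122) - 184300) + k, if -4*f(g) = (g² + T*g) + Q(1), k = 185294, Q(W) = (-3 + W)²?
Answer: -17673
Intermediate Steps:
f(g) = -1 - 245*g/2 - g²/4 (f(g) = -((g² + 490*g) + (-3 + 1)²)/4 = -((g² + 490*g) + (-2)²)/4 = -((g² + 490*g) + 4)/4 = -(4 + g² + 490*g)/4 = -1 - 245*g/2 - g²/4)
(f(122) - 184300) + k = ((-1 - 245/2*122 - ¼*122²) - 184300) + 185294 = ((-1 - 14945 - ¼*14884) - 184300) + 185294 = ((-1 - 14945 - 3721) - 184300) + 185294 = (-18667 - 184300) + 185294 = -202967 + 185294 = -17673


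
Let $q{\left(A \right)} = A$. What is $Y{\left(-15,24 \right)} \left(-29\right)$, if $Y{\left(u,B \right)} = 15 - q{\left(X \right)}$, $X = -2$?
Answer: $-493$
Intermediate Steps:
$Y{\left(u,B \right)} = 17$ ($Y{\left(u,B \right)} = 15 - -2 = 15 + 2 = 17$)
$Y{\left(-15,24 \right)} \left(-29\right) = 17 \left(-29\right) = -493$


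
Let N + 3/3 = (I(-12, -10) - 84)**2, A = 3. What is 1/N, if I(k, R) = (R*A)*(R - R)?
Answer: 1/7055 ≈ 0.00014174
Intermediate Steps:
I(k, R) = 0 (I(k, R) = (R*3)*(R - R) = (3*R)*0 = 0)
N = 7055 (N = -1 + (0 - 84)**2 = -1 + (-84)**2 = -1 + 7056 = 7055)
1/N = 1/7055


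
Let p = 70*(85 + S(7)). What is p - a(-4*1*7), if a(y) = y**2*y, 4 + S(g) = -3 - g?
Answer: 26922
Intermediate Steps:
S(g) = -7 - g (S(g) = -4 + (-3 - g) = -7 - g)
a(y) = y**3
p = 4970 (p = 70*(85 + (-7 - 1*7)) = 70*(85 + (-7 - 7)) = 70*(85 - 14) = 70*71 = 4970)
p - a(-4*1*7) = 4970 - (-4*1*7)**3 = 4970 - (-4*7)**3 = 4970 - 1*(-28)**3 = 4970 - 1*(-21952) = 4970 + 21952 = 26922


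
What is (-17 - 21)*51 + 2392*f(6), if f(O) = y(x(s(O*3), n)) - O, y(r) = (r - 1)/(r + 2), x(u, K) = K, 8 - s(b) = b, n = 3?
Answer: -76666/5 ≈ -15333.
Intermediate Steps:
s(b) = 8 - b
y(r) = (-1 + r)/(2 + r)
f(O) = 2/5 - O (f(O) = (-1 + 3)/(2 + 3) - O = 2/5 - O)
(-17 - 21)*51 + 2392*f(6) = (-17 - 21)*51 + 2392*(2/5 - 1*6) = -38*51 + 2392*(2/5 - 6) = -1938 + 2392*(-28/5) = -1938 - 66976/5 = -76666/5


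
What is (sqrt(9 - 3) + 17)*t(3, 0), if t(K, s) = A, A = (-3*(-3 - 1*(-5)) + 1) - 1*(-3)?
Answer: -34 - 2*sqrt(6) ≈ -38.899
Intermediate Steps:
A = -2 (A = (-3*(-3 + 5) + 1) + 3 = (-3*2 + 1) + 3 = (-6 + 1) + 3 = -5 + 3 = -2)
t(K, s) = -2
(sqrt(9 - 3) + 17)*t(3, 0) = (sqrt(9 - 3) + 17)*(-2) = (sqrt(6) + 17)*(-2) = (17 + sqrt(6))*(-2) = -34 - 2*sqrt(6)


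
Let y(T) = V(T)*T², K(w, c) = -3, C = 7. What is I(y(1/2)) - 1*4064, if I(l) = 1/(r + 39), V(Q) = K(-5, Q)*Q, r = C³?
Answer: -1552447/382 ≈ -4064.0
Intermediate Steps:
r = 343 (r = 7³ = 343)
V(Q) = -3*Q
y(T) = -3*T³ (y(T) = (-3*T)*T² = -3*T³)
I(l) = 1/382 (I(l) = 1/(343 + 39) = 1/382)
I(y(1/2)) - 1*4064 = 1/382 - 1*4064 = 1/382 - 4064 = -1552447/382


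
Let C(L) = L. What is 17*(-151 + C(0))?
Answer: -2567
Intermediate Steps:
17*(-151 + C(0)) = 17*(-151 + 0) = 17*(-151) = -2567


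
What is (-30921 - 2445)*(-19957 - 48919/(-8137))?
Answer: 5416676145540/8137 ≈ 6.6568e+8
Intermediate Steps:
(-30921 - 2445)*(-19957 - 48919/(-8137)) = -33366*(-19957 - 48919*(-1/8137)) = -33366*(-19957 + 48919/8137) = -33366*(-162341190/8137) = 5416676145540/8137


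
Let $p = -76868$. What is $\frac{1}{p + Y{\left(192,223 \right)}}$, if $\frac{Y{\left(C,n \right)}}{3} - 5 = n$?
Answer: $- \frac{1}{76184} \approx -1.3126 \cdot 10^{-5}$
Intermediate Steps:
$Y{\left(C,n \right)} = 15 + 3 n$
$\frac{1}{p + Y{\left(192,223 \right)}} = \frac{1}{-76868 + \left(15 + 3 \cdot 223\right)} = \frac{1}{-76868 + \left(15 + 669\right)} = \frac{1}{-76868 + 684} = \frac{1}{-76184} = - \frac{1}{76184}$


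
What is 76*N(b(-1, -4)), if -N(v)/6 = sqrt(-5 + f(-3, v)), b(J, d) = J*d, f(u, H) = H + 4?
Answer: -456*sqrt(3) ≈ -789.82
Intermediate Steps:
f(u, H) = 4 + H
N(v) = -6*sqrt(-1 + v) (N(v) = -6*sqrt(-5 + (4 + v)) = -6*sqrt(-1 + v))
76*N(b(-1, -4)) = 76*(-6*sqrt(-1 - 1*(-4))) = 76*(-6*sqrt(-1 + 4)) = 76*(-6*sqrt(3)) = -456*sqrt(3)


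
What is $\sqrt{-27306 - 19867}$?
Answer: $i \sqrt{47173} \approx 217.19 i$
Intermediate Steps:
$\sqrt{-27306 - 19867} = \sqrt{-47173} = i \sqrt{47173}$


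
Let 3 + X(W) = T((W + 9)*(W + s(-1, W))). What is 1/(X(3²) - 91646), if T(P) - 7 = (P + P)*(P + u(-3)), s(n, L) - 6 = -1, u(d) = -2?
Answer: 1/34358 ≈ 2.9105e-5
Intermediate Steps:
s(n, L) = 5 (s(n, L) = 6 - 1 = 5)
T(P) = 7 + 2*P*(-2 + P) (T(P) = 7 + (P + P)*(P - 2) = 7 + (2*P)*(-2 + P) = 7 + 2*P*(-2 + P))
X(W) = 4 - 4*(5 + W)*(9 + W) + 2*(5 + W)²*(9 + W)² (X(W) = -3 + (7 - 4*(W + 9)*(W + 5) + 2*((W + 9)*(W + 5))²) = -3 + (7 - 4*(9 + W)*(5 + W) + 2*((9 + W)*(5 + W))²) = -3 + (7 - 4*(5 + W)*(9 + W) + 2*((5 + W)*(9 + W))²) = -3 + (7 - 4*(5 + W)*(9 + W) + 2*((5 + W)²*(9 + W)²)) = -3 + (7 - 4*(5 + W)*(9 + W) + 2*(5 + W)²*(9 + W)²) = 4 - 4*(5 + W)*(9 + W) + 2*(5 + W)²*(9 + W)²)
1/(X(3²) - 91646) = 1/((3874 + 2*(3²)⁴ + 56*(3²)³ + 568*(3²)² + 2464*3²) - 91646) = 1/((3874 + 2*9⁴ + 56*9³ + 568*9² + 2464*9) - 91646) = 1/((3874 + 2*6561 + 56*729 + 568*81 + 22176) - 91646) = 1/((3874 + 13122 + 40824 + 46008 + 22176) - 91646) = 1/(126004 - 91646) = 1/34358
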